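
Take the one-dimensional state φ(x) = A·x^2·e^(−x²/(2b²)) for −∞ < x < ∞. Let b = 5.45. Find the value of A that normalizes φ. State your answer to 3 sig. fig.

Require ∫ |φ|² dx = 1 over the whole domain.
With φ = A·x^2·e^(−x²/(2b²)), the integral evaluates to A²·[3·√(π)·b^5/4].
Plugging in b = 5.45 yields A = 0.01251.

A ≈ 0.0125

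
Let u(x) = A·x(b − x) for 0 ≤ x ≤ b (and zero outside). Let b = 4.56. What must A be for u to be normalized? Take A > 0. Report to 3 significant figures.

A ≈ 0.123

Require ∫ |u|² dx = 1 over the whole domain.
With u = A·x(b − x), the integral evaluates to A²·[b^5/30].
So A² = (b^5/30)^(−1).
Plugging in b = 4.56 yields A = 0.1234.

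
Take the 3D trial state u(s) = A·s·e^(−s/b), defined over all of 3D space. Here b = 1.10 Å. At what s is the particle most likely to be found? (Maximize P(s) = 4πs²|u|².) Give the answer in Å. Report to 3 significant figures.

The maximum of P(s) = 4πs²|u|² occurs where its derivative vanishes.
This gives s = 2·b.
With b = 1.10, the most probable radial distance is 2.200 Å.

s ≈ 2.20 Å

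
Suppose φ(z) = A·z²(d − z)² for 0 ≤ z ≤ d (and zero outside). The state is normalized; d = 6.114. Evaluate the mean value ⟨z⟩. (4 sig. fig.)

⟨z⟩ ≈ 3.057

The expectation value is the |φ|²-weighted average of z: ∫ z|φ|² dz.
Since the A² factors cancel between numerator and denominator, ⟨z⟩ = d/2.
With d = 6.114, ⟨z⟩ = 3.0570.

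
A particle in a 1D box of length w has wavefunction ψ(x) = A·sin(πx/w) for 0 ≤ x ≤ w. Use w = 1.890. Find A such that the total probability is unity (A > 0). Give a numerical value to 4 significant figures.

A ≈ 1.029

Normalization requires ∫|ψ|² dx = 1, integrated from 0 to w.
Using sin²θ = (1 − cos 2θ)/2, carrying out the integral gives A² · w/2.
So A² = (w/2)^(−1).
Plugging in w = 1.890 yields A = 1.0287.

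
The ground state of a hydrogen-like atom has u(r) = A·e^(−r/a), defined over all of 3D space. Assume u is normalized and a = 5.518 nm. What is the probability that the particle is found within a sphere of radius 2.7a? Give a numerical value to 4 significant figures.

P ≈ 0.9052

P = ∫ |u|² 4πr² dr over r ≤ 2.7a.
A² is fixed by ∫₀^∞ 4πr²|u|² dr = 1, i.e. A² = (π·a^3)^(−1).
In terms of t = r/a (A², 4π and the length scale all cancel between numerator and denominator), P = [∫_{0}^{2.7} t^2·e^(-2·t) dt] / [∫_{0}^{∞} t^2·e^(-2·t) dt].
With ∫ t^2·e^(-2·t) dt = -(2·t^2 + 2·t + 1)·e^(-2·t)/4 + C, the region integral is 1/4 - 1049·e^(-27/5)/200 and the full one is 1/4.
Taking the ratio yields P = 0.90524.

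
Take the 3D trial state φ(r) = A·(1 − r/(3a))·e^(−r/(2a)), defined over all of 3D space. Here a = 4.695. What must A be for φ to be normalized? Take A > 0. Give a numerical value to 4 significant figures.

A ≈ 0.03396

We need A² ∫|f|² 4πr² dr = 1, taking the integral from 0 to ∞.
The angular integral contributes 4π, leaving ∫₀^∞ r²|φ|² dr.
With ∫₀^∞ r^4 e^(−αr) dr = 4!/α^5, carrying out the integral gives A² · 8·π·a^3/3.
Setting this equal to 1 gives A² = 1/(8·π·a^3/3).
With a = 4.695: A² = 0.0011534 and A = 0.033962.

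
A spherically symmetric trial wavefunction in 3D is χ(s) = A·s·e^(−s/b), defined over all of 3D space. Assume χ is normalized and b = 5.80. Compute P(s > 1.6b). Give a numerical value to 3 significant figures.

P ≈ 0.781

Integrate the radial probability density 4πs²|χ|² over s > 1.6b.
Normalization gives A² = 1/(3·π·b^5).
Substituting u = s/b, A², 4π and the length scale all cancel in the ratio: P = ∫_{1.6}^{∞} u^4·e^(-2·u) du / ∫_{0}^{∞} u^4·e^(-2·u) du.
An antiderivative of u^4·e^(-2·u) is -(u^4/2 + u^3 + 3·u^2/2 + 3·u/2 + 3/4)·e^(-2·u); evaluating from 1.6 to ∞ gives ≈ 0.58546, while the full integral is 3/4.
This evaluates to P = 0.7806.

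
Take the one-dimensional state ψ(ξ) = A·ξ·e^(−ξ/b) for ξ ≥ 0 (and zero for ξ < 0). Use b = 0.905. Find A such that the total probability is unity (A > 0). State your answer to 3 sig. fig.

Require ∫ |ψ|² dξ = 1 over the whole domain.
With ∫₀^∞ ξ^2 e^(−αξ) dξ = 2!/α^3, the integral (without the A² prefactor) comes out to b^3/4.
Substituting b = 0.905 gives A² = 5.397, so A = 2.323.

A ≈ 2.32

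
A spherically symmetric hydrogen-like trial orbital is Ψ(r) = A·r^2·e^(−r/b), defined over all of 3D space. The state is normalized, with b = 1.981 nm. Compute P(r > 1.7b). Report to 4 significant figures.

P = ∫ |Ψ|² 4πr² dr over r > 1.7b.
The full normalization integral is A²·[45·π·b^7/2] = 1, fixing A².
Let u = r/b; then A², 4π and the length scale all cancel, so P = ∫_{1.7}^{∞} u^6·e^(-2·u) du ÷ ∫_{0}^{∞} u^6·e^(-2·u) du.
With ∫ u^6·e^(-2·u) du = -(4·u^6 + 12·u^5 + 30·u^4 + 60·u^3 + 90·u^2 + 90·u + 45)·e^(-2·u)/8 + C, the region integral is ≈ 5.29958 and the full one is 45/8.
The region integral divided by the full integral gives P = 0.94215.

P ≈ 0.9421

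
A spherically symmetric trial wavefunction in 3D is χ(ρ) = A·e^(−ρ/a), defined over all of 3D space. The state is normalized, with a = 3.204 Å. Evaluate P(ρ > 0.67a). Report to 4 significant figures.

P ≈ 0.8478

P = ∫ |χ|² 4πρ² dρ over ρ > 0.67a.
Normalization gives A² = 1/(π·a^3).
Substituting u = ρ/a, A², 4π and the length scale all cancel in the ratio: P = ∫_{0.67}^{∞} u^2·e^(-2·u) du / ∫_{0}^{∞} u^2·e^(-2·u) du.
With ∫ u^2·e^(-2·u) du = -(2·u^2 + 2·u + 1)·e^(-2·u)/4 + C, the region integral is ≈ 0.211951 and the full one is 1/4.
This evaluates to P = 0.84780.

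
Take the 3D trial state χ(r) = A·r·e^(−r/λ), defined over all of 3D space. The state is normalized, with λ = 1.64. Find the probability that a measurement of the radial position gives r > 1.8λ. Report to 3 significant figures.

P ≈ 0.706

With dV = 4πr²dr, the probability is ∫|χ|² dV over r > 1.8λ.
A² is fixed by ∫₀^∞ 4πr²|χ|² dr = 1, i.e. A² = (3·π·λ^5)^(−1).
Substituting u = r/λ, A², 4π and the length scale all cancel in the ratio: P = ∫_{1.8}^{∞} u^4·e^(-2·u) du / ∫_{0}^{∞} u^4·e^(-2·u) du.
An antiderivative of u^4·e^(-2·u) is -(u^4/2 + u^3 + 3·u^2/2 + 3·u/2 + 3/4)·e^(-2·u); evaluating from 1.8 to ∞ gives ≈ 0.52983, while the full integral is 3/4.
This evaluates to P = 0.7064.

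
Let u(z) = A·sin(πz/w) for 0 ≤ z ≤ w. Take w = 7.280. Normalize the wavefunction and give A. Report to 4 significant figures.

A ≈ 0.5241

Normalization requires ∫|u|² dz = 1, integrated from 0 to w.
Carrying out the integral gives A² · w/2.
Hence A² = 1/[w/2].
Plugging in w = 7.280 yields A = 0.52414.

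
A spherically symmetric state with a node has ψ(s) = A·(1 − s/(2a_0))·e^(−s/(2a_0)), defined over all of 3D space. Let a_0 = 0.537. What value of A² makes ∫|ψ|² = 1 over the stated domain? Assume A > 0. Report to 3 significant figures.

Require ∫ |ψ|² 4πs² ds = 1 over the whole domain.
The angular integral contributes 4π, leaving ∫₀^∞ s²|ψ|² ds.
With ∫₀^∞ s^4 e^(−αs) ds = 4!/α^5, the integral (without the A² prefactor) comes out to 8·π·a_0^3.
So A² = (8·π·a_0^3)^(−1).
Substituting a_0 = 0.537 gives A² = 0.2569, so A = 0.5069.

A^2 ≈ 0.257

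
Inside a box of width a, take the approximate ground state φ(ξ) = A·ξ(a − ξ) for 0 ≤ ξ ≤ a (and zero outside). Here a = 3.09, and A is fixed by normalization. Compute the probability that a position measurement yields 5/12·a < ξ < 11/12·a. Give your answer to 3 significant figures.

P ≈ 0.648

The probability is P = ∫ |φ|² dξ over [5/12·a, 11/12·a].
The normalization integral ∫|φ|²dξ over the whole domain equals a^5/30·A², and A² cancels in the ratio.
Substituting u = ξ/a, A² and the length scale cancel in the ratio: P = ∫_{5/12}^{11/12} u^2·(1 - u)^2 du / ∫_{0}^{1} u^2·(1 - u)^2 du.
Using ∫ u^2·(1 - u)^2 du = u^3·(6·u^2 - 15·u + 10)/30, the numerator is ≈ 0.021610 and the denominator is 1/30.
Evaluating gives P = 4481/6912.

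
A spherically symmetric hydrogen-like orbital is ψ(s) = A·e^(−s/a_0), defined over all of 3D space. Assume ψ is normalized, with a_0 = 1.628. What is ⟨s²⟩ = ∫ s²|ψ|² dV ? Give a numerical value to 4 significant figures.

⟨s^2⟩ ≈ 7.951

⟨s²⟩ = ∫ s^2 |ψ|² 4πs² ds over the full domain.
The ratio of the moment integral to the normalization integral gives ⟨s²⟩ = 3·a_0^2.
Putting a_0 = 1.628 gives 7.9512.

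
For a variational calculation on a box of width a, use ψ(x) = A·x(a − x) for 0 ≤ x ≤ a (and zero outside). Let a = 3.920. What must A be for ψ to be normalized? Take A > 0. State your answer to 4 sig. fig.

We need A² ∫|f|² dx = 1, taking the integral from 0 to a.
Carrying out the integral gives A² · a^5/30.
So A² = (a^5/30)^(−1).
With a = 3.920: A² = 0.032411 and A = 0.18003.

A ≈ 0.1800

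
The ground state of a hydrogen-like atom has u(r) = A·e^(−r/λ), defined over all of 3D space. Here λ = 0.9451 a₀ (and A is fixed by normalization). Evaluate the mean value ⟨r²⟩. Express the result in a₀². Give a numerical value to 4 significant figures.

⟨r^2⟩ ≈ 2.680 a₀^2

By definition ⟨r²⟩ = ∫ r^2 |u(r)|² 4πr² dr.
Since the A² factors cancel between numerator and denominator, ⟨r²⟩ = 3·λ^2.
Putting λ = 0.9451 gives 2.6796.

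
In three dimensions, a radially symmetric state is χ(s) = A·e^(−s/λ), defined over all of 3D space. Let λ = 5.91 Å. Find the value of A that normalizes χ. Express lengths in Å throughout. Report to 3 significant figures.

A ≈ 0.0393 Å^(-3/2)

Normalization requires ∫|χ|² 4πs² ds = 1, integrated from 0 to ∞.
In 3D with spherical symmetry the volume element is 4πs² ds.
Recall ∫₀^∞ s^m e^(−s/β) ds = m!·β^(m+1), carrying out the integral gives A² · π·λ^3.
With λ = 5.91: A² = 0.001542 and A = 0.03927.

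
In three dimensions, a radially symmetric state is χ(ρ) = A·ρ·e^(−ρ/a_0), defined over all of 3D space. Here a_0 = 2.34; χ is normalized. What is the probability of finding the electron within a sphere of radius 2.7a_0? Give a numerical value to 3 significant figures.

P ≈ 0.627

Integrate the radial probability density 4πρ²|χ|² over ρ ≤ 2.7a_0.
The full normalization integral is A²·[3·π·a_0^5] = 1, fixing A².
In terms of u = ρ/a_0 (A², 4π and the length scale all cancel between numerator and denominator), P = [∫_{0}^{2.7} u^4·e^(-2·u) du] / [∫_{0}^{∞} u^4·e^(-2·u) du].
An antiderivative of u^4·e^(-2·u) is -(u^4/2 + u^3 + 3·u^2/2 + 3·u/2 + 3/4)·e^(-2·u); evaluating from 0 to 2.7 gives ≈ 0.47002, while the full integral is 3/4.
The region integral divided by the full integral gives P = 0.6267.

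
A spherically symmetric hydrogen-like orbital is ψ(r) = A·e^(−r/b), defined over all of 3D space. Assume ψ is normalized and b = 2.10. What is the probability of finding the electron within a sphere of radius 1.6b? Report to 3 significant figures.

P = ∫ |ψ|² 4πr² dr over r ≤ 1.6b.
The full normalization integral is A²·[π·b^3] = 1, fixing A².
In terms of u = r/b (A², 4π and the length scale all cancel between numerator and denominator), P = [∫_{0}^{1.6} u^2·e^(-2·u) du] / [∫_{0}^{∞} u^2·e^(-2·u) du].
Using ∫ u^2·e^(-2·u) du = -(2·u^2 + 2·u + 1)·e^(-2·u)/4, the numerator is 1/4 - 233·e^(-16/5)/100 and the denominator is 1/4.
This evaluates to P = 0.6201.

P ≈ 0.620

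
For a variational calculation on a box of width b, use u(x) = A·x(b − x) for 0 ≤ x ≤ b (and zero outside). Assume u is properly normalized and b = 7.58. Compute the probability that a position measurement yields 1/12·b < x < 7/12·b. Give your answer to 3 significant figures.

|u|² is the probability density, so P = ∫_{1/12·b}^{7/12·b} |u|² dx.
The normalization integral ∫|u|²dx over the whole domain equals b^5/30·A², and A² cancels in the ratio.
Substituting t = x/b, A² and the length scale cancel in the ratio: P = ∫_{1/12}^{7/12} t^2·(1 - t)^2 dt / ∫_{0}^{1} t^2·(1 - t)^2 dt.
With ∫ t^2·(1 - t)^2 dt = t^3·(6·t^2 - 15·t + 10)/30 + C, the region integral is ≈ 0.021610 and the full one is 1/30.
The result is P = 4481/6912.

P ≈ 0.648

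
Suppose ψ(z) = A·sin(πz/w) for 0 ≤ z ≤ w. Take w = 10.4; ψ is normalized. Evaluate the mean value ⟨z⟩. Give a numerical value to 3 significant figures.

The expectation value is the |ψ|²-weighted average of z: ∫ z|ψ|² dz.
With ∫₀^w sin²(nπz/w) dz = w/2, evaluating both integrals, ⟨z⟩ = w/2.
Putting w = 10.4 gives 5.200.

⟨z⟩ ≈ 5.20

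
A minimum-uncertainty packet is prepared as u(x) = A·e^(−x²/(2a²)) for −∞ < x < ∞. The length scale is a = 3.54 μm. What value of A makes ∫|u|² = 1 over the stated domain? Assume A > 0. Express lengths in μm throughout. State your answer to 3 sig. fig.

A ≈ 0.399 μm^(-1/2)

The normalization condition is ∫|u|² dx = 1 from −∞ to ∞.
With ∫_{−∞}^{∞} x^(2m) e^(−αx²) dx = (2m−1)!!·√π / (2^m α^(m+1/2)), the integral (without the A² prefactor) comes out to √(π)·a.
Setting this equal to 1 gives A² = 1/(√(π)·a).
With a = 3.54: A² = 0.1594 and A = 0.3992.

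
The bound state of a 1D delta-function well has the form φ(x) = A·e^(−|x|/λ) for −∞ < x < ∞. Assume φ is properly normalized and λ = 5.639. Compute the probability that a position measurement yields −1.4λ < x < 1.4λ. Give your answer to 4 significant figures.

P ≈ 0.9392

The probability is P = ∫ |φ|² dx over [−1.4λ, 1.4λ].
With A² fixed by ∫|φ|² = 1, i.e. A² = (λ)^(−1), substitute and integrate.
Both integrals are even about x = 0, so only the x ≥ 0 halves are needed (the factors of 2 cancel). In terms of u = x/λ (A² and the length scale cancel between numerator and denominator), P = [∫_{0}^{1.4} e^(-2·u) du] / [∫_{0}^{∞} e^(-2·u) du].
With ∫ e^(-2·u) du = -e^(-2·u)/2 + C, the region integral is 1/2 - e^(-14/5)/2 and the full one is 1/2.
Evaluating gives P = 0.93919.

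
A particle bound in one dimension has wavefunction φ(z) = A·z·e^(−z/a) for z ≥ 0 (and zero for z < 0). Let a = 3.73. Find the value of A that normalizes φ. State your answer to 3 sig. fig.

Require ∫ |φ|² dz = 1 over the whole domain.
With ∫₀^∞ z^2 e^(−αz) dz = 2!/α^3, carrying out the integral gives A² · a^3/4.
So A² = (a^3/4)^(−1).
Substituting a = 3.73 gives A² = 0.07708, so A = 0.2776.

A ≈ 0.278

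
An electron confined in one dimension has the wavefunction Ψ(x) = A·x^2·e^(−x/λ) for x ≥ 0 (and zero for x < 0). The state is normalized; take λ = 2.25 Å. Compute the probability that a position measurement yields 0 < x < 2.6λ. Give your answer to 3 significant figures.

P ≈ 0.594

P = ∫_{0}^{2.6λ} |Ψ(x)|² dx.
The normalization integral ∫|Ψ|²dx over the whole domain equals 3·λ^5/4·A², and A² cancels in the ratio.
In terms of u = x/λ (A² and the length scale cancel between numerator and denominator), P = [∫_{0}^{2.6} u^4·e^(-2·u) du] / [∫_{0}^{∞} u^4·e^(-2·u) du].
With ∫ u^4·e^(-2·u) du = -(u^4/2 + u^3 + 3·u^2/2 + 3·u/2 + 3/4)·e^(-2·u) + C, the region integral is ≈ 0.44540 and the full one is 3/4.
This works out to P = 0.5939.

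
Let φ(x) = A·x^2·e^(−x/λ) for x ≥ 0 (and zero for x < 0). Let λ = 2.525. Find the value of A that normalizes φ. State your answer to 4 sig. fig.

Normalization requires ∫|φ|² dx = 1, integrated from 0 to ∞.
With ∫₀^∞ x^4 e^(−αx) dx = 4!/α^5, the integral (without the A² prefactor) comes out to 3·λ^5/4.
Setting this equal to 1 gives A² = 1/(3·λ^5/4).
Plugging in λ = 2.525 yields A = 0.11398.

A ≈ 0.1140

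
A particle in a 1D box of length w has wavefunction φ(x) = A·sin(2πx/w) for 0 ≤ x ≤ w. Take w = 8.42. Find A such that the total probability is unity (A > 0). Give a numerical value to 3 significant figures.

Normalization requires ∫|φ|² dx = 1, integrated from 0 to w.
With ∫₀^w sin²(nπx/w) dx = w/2, ∫|φ|² dx = A²·(w/2).
Hence A² = 1/[w/2].
With w = 8.42: A² = 0.2375 and A = 0.4874.

A ≈ 0.487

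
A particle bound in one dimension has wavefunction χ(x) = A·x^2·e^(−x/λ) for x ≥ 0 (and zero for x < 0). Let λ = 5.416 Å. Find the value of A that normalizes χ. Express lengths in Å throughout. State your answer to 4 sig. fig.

The normalization condition is ∫|χ|² dx = 1 from 0 to ∞.
With χ = A·x^2·e^(−x/λ), the integral evaluates to A²·[3·λ^5/4].
Plugging in λ = 5.416 yields A = 0.016915.

A ≈ 0.01692 Å^(-5/2)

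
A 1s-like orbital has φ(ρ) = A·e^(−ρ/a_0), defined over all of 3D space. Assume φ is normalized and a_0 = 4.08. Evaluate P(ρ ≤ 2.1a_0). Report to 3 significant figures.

With dV = 4πρ²dρ, the probability is ∫|φ|² dV over ρ ≤ 2.1a_0.
A² is fixed by ∫₀^∞ 4πρ²|φ|² dρ = 1, i.e. A² = (π·a_0^3)^(−1).
In terms of u = ρ/a_0 (A², 4π and the length scale all cancel between numerator and denominator), P = [∫_{0}^{2.1} u^2·e^(-2·u) du] / [∫_{0}^{∞} u^2·e^(-2·u) du].
With ∫ u^2·e^(-2·u) du = -(2·u^2 + 2·u + 1)·e^(-2·u)/4 + C, the region integral is 1/4 - 701·e^(-21/5)/200 and the full one is 1/4.
The region integral divided by the full integral gives P = 0.7898.

P ≈ 0.790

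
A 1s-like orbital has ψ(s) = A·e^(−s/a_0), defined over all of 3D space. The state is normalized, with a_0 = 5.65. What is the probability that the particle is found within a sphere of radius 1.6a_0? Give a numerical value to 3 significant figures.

With dV = 4πs²ds, the probability is ∫|ψ|² dV over s ≤ 1.6a_0.
A² is fixed by ∫₀^∞ 4πs²|ψ|² ds = 1, i.e. A² = (π·a_0^3)^(−1).
Substituting u = s/a_0, A², 4π and the length scale all cancel in the ratio: P = ∫_{0}^{1.6} u^2·e^(-2·u) du / ∫_{0}^{∞} u^2·e^(-2·u) du.
An antiderivative of u^2·e^(-2·u) is -(2·u^2 + 2·u + 1)·e^(-2·u)/4; evaluating from 0 to 1.6 gives 1/4 - 233·e^(-16/5)/100, while the full integral is 1/4.
This evaluates to P = 0.6201.

P ≈ 0.620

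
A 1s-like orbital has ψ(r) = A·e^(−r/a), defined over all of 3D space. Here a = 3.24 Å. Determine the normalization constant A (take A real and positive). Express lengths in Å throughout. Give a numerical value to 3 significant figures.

We need A² ∫|f|² 4πr² dr = 1, taking the integral from 0 to ∞.
Recall ∫₀^∞ r^m e^(−r/β) dr = m!·β^(m+1), ∫|ψ|² 4πr² dr = A²·(π·a^3).
Setting this equal to 1 gives A² = 1/(π·a^3).
With a = 3.24: A² = 0.009359 and A = 0.09674.

A ≈ 0.0967 Å^(-3/2)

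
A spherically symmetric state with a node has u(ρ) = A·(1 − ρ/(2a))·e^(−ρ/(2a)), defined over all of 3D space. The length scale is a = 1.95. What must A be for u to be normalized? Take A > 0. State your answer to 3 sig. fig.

A ≈ 0.0733

The normalization condition is ∫|u|² 4πρ² dρ = 1 from 0 to ∞.
∫|u|² 4πρ² dρ = A²·(8·π·a^3).
Hence A² = 1/[8·π·a^3].
Substituting a = 1.95 gives A² = 0.005366, so A = 0.07325.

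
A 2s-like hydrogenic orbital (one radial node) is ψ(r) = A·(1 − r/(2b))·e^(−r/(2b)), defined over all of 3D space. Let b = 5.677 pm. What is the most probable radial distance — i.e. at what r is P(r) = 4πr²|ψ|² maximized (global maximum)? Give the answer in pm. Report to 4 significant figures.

Set d/dr [P(r) = 4πr²|ψ|²] = 0 and solve for r > 0.
This gives r = b·(√(5) + 3).
With b = 5.677, the most probable radial distance is 29.725 pm.

r ≈ 29.73 pm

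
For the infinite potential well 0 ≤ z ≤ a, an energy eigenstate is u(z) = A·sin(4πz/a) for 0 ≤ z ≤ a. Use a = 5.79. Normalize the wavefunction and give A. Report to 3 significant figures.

The normalization condition is ∫|u|² dz = 1 from 0 to a.
Carrying out the integral gives A² · a/2.
With a = 5.79: A² = 0.3454 and A = 0.5877.

A ≈ 0.588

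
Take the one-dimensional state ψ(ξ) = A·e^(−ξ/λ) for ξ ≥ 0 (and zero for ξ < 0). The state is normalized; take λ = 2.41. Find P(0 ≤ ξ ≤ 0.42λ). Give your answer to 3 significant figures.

The probability is P = ∫ |ψ|² dξ over [0, 0.42λ].
Since A² = 1/(λ/2), this is the region integral divided by the full normalization integral.
Let u = ξ/λ; then A² and the length scale cancel, so P = ∫_{0}^{0.42} e^(-2·u) du ÷ ∫_{0}^{∞} e^(-2·u) du.
An antiderivative of e^(-2·u) is -e^(-2·u)/2; evaluating from 0 to 0.42 gives 1/2 - e^(-21/25)/2, while the full integral is 1/2.
The result is P = 0.5683.

P ≈ 0.568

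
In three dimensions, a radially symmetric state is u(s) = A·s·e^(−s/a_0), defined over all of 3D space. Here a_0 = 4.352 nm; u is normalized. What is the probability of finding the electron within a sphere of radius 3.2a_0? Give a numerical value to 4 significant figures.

P ≈ 0.7649

With dV = 4πs²ds, the probability is ∫|u|² dV over s ≤ 3.2a_0.
Normalization gives A² = 1/(3·π·a_0^5).
In terms of t = s/a_0 (A², 4π and the length scale all cancel between numerator and denominator), P = [∫_{0}^{3.2} t^4·e^(-2·t) dt] / [∫_{0}^{∞} t^4·e^(-2·t) dt].
An antiderivative of t^4·e^(-2·t) is -(t^4/2 + t^3 + 3·t^2/2 + 3·t/2 + 3/4)·e^(-2·t); evaluating from 0 to 3.2 gives ≈ 0.573697, while the full integral is 3/4.
This evaluates to P = 0.76493.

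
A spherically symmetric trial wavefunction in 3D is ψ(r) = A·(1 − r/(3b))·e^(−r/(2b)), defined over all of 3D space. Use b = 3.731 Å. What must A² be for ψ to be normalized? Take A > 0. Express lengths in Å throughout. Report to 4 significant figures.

A^2 ≈ 0.002298 Å^(-3)

The normalization condition is ∫|ψ|² 4πr² dr = 1 from 0 to ∞.
In 3D with spherical symmetry the volume element is 4πr² dr.
∫|ψ|² 4πr² dr = A²·(8·π·b^3/3).
Hence A² = 1/[8·π·b^3/3].
Substituting b = 3.731 gives A² = 0.0022983, so A = 0.047941.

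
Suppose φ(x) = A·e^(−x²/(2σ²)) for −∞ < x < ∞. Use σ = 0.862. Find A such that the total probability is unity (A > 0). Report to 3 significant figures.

A ≈ 0.809

Require ∫ |φ|² dx = 1 over the whole domain.
Differentiating ∫e^(−αx²) dx = √(π/α) under α to get the higher moments, carrying out the integral gives A² · √(π)·σ.
With σ = 0.862: A² = 0.6545 and A = 0.8090.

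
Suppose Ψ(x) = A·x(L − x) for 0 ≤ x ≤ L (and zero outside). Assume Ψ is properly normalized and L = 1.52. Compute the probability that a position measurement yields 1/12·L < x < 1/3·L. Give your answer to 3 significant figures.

P ≈ 0.205

The probability is P = ∫ |Ψ|² dx over [1/12·L, 1/3·L].
With A² fixed by ∫|Ψ|² = 1, i.e. A² = (L^5/30)^(−1), substitute and integrate.
Let u = x/L; then A² and the length scale cancel, so P = ∫_{1/12}^{1/3} u^2·(1 - u)^2 du ÷ ∫_{0}^{1} u^2·(1 - u)^2 du.
Using ∫ u^2·(1 - u)^2 du = u^3·(6·u^2 - 15·u + 10)/30, the numerator is ≈ 0.0068263 and the denominator is 1/30.
The result is P = 0.2048.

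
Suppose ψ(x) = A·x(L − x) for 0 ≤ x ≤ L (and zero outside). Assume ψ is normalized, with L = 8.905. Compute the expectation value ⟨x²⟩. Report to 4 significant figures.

The expectation value is the |ψ|²-weighted average of x^2: ∫ x^2|ψ|² dx.
Expanding the polynomial and integrating term by term, evaluating both integrals, ⟨x²⟩ = 2·L^2/7.
With L = 8.905, ⟨x^2⟩ = 22.657.

⟨x^2⟩ ≈ 22.66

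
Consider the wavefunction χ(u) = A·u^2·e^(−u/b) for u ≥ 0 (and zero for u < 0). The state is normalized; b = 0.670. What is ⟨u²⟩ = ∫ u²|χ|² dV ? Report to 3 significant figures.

The expectation value is the |χ|²-weighted average of u^2: ∫ u^2|χ|² du.
Recall ∫₀^∞ u^m e^(−u/β) du = m!·β^(m+1), evaluating both integrals, ⟨u²⟩ = 15·b^2/2.
With b = 0.670, ⟨u^2⟩ = 3.367.

⟨u^2⟩ ≈ 3.37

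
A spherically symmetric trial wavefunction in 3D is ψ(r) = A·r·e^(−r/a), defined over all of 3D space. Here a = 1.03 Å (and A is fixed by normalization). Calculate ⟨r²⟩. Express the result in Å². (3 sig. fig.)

The expectation value is the |ψ|²-weighted average of r^2: ∫ r^2|ψ|² 4πr² dr.
With ∫₀^∞ r^6 e^(−αr) dr = 6!/α^7, the ratio of the moment integral to the normalization integral gives ⟨r²⟩ = 15·a^2/2.
Putting a = 1.03 gives 7.957.

⟨r^2⟩ ≈ 7.96 Å^2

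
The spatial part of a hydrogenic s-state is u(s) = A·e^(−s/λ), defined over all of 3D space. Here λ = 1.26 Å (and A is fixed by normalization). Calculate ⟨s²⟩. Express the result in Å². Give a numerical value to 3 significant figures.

⟨s^2⟩ ≈ 4.76 Å^2

The expectation value is the |u|²-weighted average of s^2: ∫ s^2|u|² 4πs² ds.
Using ∫₀^∞ sⁿ e^(−αs) ds = n!/αⁿ⁺¹, evaluating both integrals, ⟨s²⟩ = 3·λ^2.
With λ = 1.26, ⟨s^2⟩ = 4.763.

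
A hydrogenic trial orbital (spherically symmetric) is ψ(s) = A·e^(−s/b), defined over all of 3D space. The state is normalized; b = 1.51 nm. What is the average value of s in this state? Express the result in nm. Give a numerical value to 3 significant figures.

⟨s⟩ = ∫ s |ψ|² 4πs² ds over the full domain.
The ratio of the moment integral to the normalization integral gives ⟨s⟩ = 3·b/2.
With b = 1.51, ⟨s⟩ = 2.265.

⟨s⟩ ≈ 2.27 nm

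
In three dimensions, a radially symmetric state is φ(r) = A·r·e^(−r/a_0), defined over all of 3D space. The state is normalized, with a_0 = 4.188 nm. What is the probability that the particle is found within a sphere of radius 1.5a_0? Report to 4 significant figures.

P ≈ 0.1847

P = ∫ |φ|² 4πr² dr over r ≤ 1.5a_0.
Normalization gives A² = 1/(3·π·a_0^5).
Let u = r/a_0; then A², 4π and the length scale all cancel, so P = ∫_{0}^{1.5} u^4·e^(-2·u) du ÷ ∫_{0}^{∞} u^4·e^(-2·u) du.
An antiderivative of u^4·e^(-2·u) is -(u^4/2 + u^3 + 3·u^2/2 + 3·u/2 + 3/4)·e^(-2·u); evaluating from 0 to 1.5 gives 3/4 - 393·e^(-3)/32, while the full integral is 3/4.
Taking the ratio yields P = 0.18474.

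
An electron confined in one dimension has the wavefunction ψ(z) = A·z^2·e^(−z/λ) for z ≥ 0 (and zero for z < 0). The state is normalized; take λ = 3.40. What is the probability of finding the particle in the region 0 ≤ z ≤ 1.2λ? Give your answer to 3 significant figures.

The probability is P = ∫ |ψ|² dz over [0, 1.2λ].
The normalization integral ∫|ψ|²dz over the whole domain equals 3·λ^5/4·A², and A² cancels in the ratio.
In terms of u = z/λ (A² and the length scale cancel between numerator and denominator), P = [∫_{0}^{1.2} u^4·e^(-2·u) du] / [∫_{0}^{∞} u^4·e^(-2·u) du].
With ∫ u^4·e^(-2·u) du = -(u^4/2 + u^3 + 3·u^2/2 + 3·u/2 + 3/4)·e^(-2·u) + C, the region integral is ≈ 0.071901 and the full one is 3/4.
The result is P = 0.09587.

P ≈ 0.0959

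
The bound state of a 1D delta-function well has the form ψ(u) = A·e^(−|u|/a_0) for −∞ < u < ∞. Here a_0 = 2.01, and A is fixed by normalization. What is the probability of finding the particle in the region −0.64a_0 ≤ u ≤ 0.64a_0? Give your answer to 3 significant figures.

P ≈ 0.722

|ψ|² is the probability density, so P = ∫_{−0.64a_0}^{0.64a_0} |ψ|² du.
With A² fixed by ∫|ψ|² = 1, i.e. A² = (a_0)^(−1), substitute and integrate.
Both integrals are even about u = 0, so only the u ≥ 0 halves are needed (the factors of 2 cancel). In terms of t = u/a_0 (A² and the length scale cancel between numerator and denominator), P = [∫_{0}^{0.64} e^(-2·t) dt] / [∫_{0}^{∞} e^(-2·t) dt].
Using ∫ e^(-2·t) dt = -e^(-2·t)/2, the numerator is 1/2 - e^(-32/25)/2 and the denominator is 1/2.
The result is P = 0.7220.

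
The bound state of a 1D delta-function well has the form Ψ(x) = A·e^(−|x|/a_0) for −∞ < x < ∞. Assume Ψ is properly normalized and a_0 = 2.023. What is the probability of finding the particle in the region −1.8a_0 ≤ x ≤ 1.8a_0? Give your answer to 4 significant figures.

P ≈ 0.9727

|Ψ|² is the probability density, so P = ∫_{−1.8a_0}^{1.8a_0} |Ψ|² dx.
With A² fixed by ∫|Ψ|² = 1, i.e. A² = (a_0)^(−1), substitute and integrate.
Both integrals are even about x = 0, so only the x ≥ 0 halves are needed (the factors of 2 cancel). Let u = x/a_0; then A² and the length scale cancel, so P = ∫_{0}^{1.8} e^(-2·u) du ÷ ∫_{0}^{∞} e^(-2·u) du.
Using ∫ e^(-2·u) du = -e^(-2·u)/2, the numerator is 1/2 - e^(-18/5)/2 and the denominator is 1/2.
Taking the ratio, P = 0.97268.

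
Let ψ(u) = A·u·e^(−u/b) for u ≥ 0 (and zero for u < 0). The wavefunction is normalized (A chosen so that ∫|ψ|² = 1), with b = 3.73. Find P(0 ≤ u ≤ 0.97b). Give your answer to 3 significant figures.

P = ∫_{0}^{0.97b} |ψ(u)|² du.
Since A² = 1/(b^3/4), this is the region integral divided by the full normalization integral.
Substituting t = u/b, A² and the length scale cancel in the ratio: P = ∫_{0}^{0.97} t^2·e^(-2·t) dt / ∫_{0}^{∞} t^2·e^(-2·t) dt.
With ∫ t^2·e^(-2·t) dt = -(2·t^2 + 2·t + 1)·e^(-2·t)/4 + C, the region integral is ≈ 0.076772 and the full one is 1/4.
The result is P = 0.3071.

P ≈ 0.307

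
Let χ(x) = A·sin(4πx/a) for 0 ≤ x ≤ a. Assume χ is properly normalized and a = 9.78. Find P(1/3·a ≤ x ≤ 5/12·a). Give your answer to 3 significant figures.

P ≈ 0.152

The probability is P = ∫ |χ|² dx over [1/3·a, 5/12·a].
Since A² = 1/(a/2), this is the region integral divided by the full normalization integral.
Let u = x/a; then A² and the length scale cancel, so P = ∫_{1/3}^{5/12} sin(4·π·u)^2 du ÷ ∫_{0}^{1} sin(4·π·u)^2 du.
Using ∫ sin(4·π·u)^2 du = u/2 - sin(4·π·u)·cos(4·π·u)/(8·π), the numerator is √(3)/(16·π) + 1/24 and the denominator is 1/2.
This works out to P = (√(3)/8 + π/12)/π.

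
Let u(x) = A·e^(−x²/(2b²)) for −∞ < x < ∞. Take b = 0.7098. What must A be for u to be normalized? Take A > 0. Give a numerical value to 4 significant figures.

The normalization condition is ∫|u|² dx = 1 from −∞ to ∞.
With ∫_{−∞}^{∞} x^(2m) e^(−αx²) dx = (2m−1)!!·√π / (2^m α^(m+1/2)), ∫|u|² dx = A²·(√(π)·b).
So A² = (√(π)·b)^(−1).
Substituting b = 0.7098 gives A² = 0.79486, so A = 0.89155.

A ≈ 0.8915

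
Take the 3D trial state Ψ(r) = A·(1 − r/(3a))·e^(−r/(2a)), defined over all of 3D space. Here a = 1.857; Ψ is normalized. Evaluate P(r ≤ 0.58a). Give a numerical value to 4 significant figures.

P ≈ 0.04704

Integrate the radial probability density 4πr²|Ψ|² over r ≤ 0.58a.
A² is fixed by ∫₀^∞ 4πr²|Ψ|² dr = 1, i.e. A² = (8·π·a^3/3)^(−1).
Substituting u = r/a, A², 4π and the length scale all cancel in the ratio: P = ∫_{0}^{0.58} u^2·(1 - u/3)^2·e^(-u) du / ∫_{0}^{∞} u^2·(1 - u/3)^2·e^(-u) du.
With ∫ u^2·(1 - u/3)^2·e^(-u) du = (-u^4 + 2·u^3 - 3·u^2 - 6·u - 6)·e^(-u)/9 + C, the region integral is ≈ 0.0313599 and the full one is 2/3.
The region integral divided by the full integral gives P = 0.047040.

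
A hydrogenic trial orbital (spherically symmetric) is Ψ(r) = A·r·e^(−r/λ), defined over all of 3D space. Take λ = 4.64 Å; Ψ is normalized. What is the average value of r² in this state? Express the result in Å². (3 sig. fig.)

⟨r^2⟩ ≈ 161 Å^2

The expectation value is the |Ψ|²-weighted average of r^2: ∫ r^2|Ψ|² 4πr² dr.
With ∫₀^∞ r^6 e^(−αr) dr = 6!/α^7, the ratio of the moment integral to the normalization integral gives ⟨r²⟩ = 15·λ^2/2.
Putting λ = 4.64 gives 161.5.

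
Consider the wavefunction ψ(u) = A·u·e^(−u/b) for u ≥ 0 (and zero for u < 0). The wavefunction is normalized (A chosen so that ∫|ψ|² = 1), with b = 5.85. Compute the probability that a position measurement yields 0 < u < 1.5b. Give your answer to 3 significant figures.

P ≈ 0.577

P = ∫_{0}^{1.5b} |ψ(u)|² du.
With A² fixed by ∫|ψ|² = 1, i.e. A² = (b^3/4)^(−1), substitute and integrate.
In terms of t = u/b (A² and the length scale cancel between numerator and denominator), P = [∫_{0}^{1.5} t^2·e^(-2·t) dt] / [∫_{0}^{∞} t^2·e^(-2·t) dt].
An antiderivative of t^2·e^(-2·t) is -(2·t^2 + 2·t + 1)·e^(-2·t)/4; evaluating from 0 to 1.5 gives 1/4 - 17·e^(-3)/8, while the full integral is 1/4.
The result is P = 0.5768.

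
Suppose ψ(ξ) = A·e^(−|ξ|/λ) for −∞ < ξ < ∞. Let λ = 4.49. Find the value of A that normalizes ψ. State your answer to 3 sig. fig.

A ≈ 0.472

The normalization condition is ∫|ψ|² dξ = 1 from −∞ to ∞.
With ψ = A·e^(−|ξ|/λ), the integral evaluates to A²·[λ].
Plugging in λ = 4.49 yields A = 0.4719.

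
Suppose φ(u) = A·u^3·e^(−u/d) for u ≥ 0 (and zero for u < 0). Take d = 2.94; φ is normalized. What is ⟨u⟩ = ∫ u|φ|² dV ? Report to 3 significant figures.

⟨u⟩ ≈ 10.3

By definition ⟨u⟩ = ∫ u |φ(u)|² du.
Using ∫₀^∞ uⁿ e^(−αu) du = n!/αⁿ⁺¹, the ratio of the moment integral to the normalization integral gives ⟨u⟩ = 7·d/2.
With d = 2.94, ⟨u⟩ = 10.29.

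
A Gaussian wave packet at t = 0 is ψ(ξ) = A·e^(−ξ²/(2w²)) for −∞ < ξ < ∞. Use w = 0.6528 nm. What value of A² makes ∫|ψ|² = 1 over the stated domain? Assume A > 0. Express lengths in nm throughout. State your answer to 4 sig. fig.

The normalization condition is ∫|ψ|² dξ = 1 from −∞ to ∞.
With ∫_{−∞}^{∞} ξ^(2m) e^(−αξ²) dξ = (2m−1)!!·√π / (2^m α^(m+1/2)), ∫|ψ|² dξ = A²·(√(π)·w).
So A² = (√(π)·w)^(−1).
With w = 0.6528: A² = 0.86426 and A = 0.92966.

A^2 ≈ 0.8643 nm^(-1)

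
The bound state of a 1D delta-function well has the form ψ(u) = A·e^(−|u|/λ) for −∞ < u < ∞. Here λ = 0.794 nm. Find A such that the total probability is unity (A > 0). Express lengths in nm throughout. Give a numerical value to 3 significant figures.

A ≈ 1.12 nm^(-1/2)

Normalization requires ∫|ψ|² du = 1, integrated from −∞ to ∞.
Recall ∫₀^∞ u^m e^(−u/β) du = m!·β^(m+1), with ψ = A·e^(−|u|/λ), the integral evaluates to A²·[λ].
Plugging in λ = 0.794 yields A = 1.122.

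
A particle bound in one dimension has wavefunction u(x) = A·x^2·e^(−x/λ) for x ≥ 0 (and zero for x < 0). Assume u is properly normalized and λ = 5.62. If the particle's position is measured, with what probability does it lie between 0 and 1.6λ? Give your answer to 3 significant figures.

P = ∫_{0}^{1.6λ} |u(x)|² dx.
With A² fixed by ∫|u|² = 1, i.e. A² = (3·λ^5/4)^(−1), substitute and integrate.
In terms of t = x/λ (A² and the length scale cancel between numerator and denominator), P = [∫_{0}^{1.6} t^4·e^(-2·t) dt] / [∫_{0}^{∞} t^4·e^(-2·t) dt].
Using ∫ t^4·e^(-2·t) dt = -(t^4/2 + t^3 + 3·t^2/2 + 3·t/2 + 3/4)·e^(-2·t), the numerator is ≈ 0.16454 and the denominator is 3/4.
Taking the ratio, P = 0.2194.

P ≈ 0.219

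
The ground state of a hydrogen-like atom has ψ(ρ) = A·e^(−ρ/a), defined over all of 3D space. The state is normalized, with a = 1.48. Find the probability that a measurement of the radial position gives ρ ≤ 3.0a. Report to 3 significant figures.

P ≈ 0.938

With dV = 4πρ²dρ, the probability is ∫|ψ|² dV over ρ ≤ 3.0a.
Normalization gives A² = 1/(π·a^3).
Let u = ρ/a; then A², 4π and the length scale all cancel, so P = ∫_{0}^{3.0} u^2·e^(-2·u) du ÷ ∫_{0}^{∞} u^2·e^(-2·u) du.
An antiderivative of u^2·e^(-2·u) is -(2·u^2 + 2·u + 1)·e^(-2·u)/4; evaluating from 0 to 3.0 gives 1/4 - 25·e^(-6)/4, while the full integral is 1/4.
Taking the ratio yields P = 0.9380.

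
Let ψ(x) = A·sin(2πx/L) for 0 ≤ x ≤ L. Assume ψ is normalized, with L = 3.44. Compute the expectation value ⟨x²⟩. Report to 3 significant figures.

⟨x^2⟩ ≈ 3.79

⟨x²⟩ = ∫ x^2 |ψ|² dx over the full domain.
With ∫₀^L sin²(nπx/L) dx = L/2, since the A² factors cancel between numerator and denominator, ⟨x²⟩ = -L^2/(8·π^2) + L^2/3.
Putting L = 3.44 gives 3.795.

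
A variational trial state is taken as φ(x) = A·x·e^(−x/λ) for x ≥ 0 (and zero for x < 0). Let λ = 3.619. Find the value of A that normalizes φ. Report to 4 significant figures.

Require ∫ |φ|² dx = 1 over the whole domain.
The integral (without the A² prefactor) comes out to λ^3/4.
Setting this equal to 1 gives A² = 1/(λ^3/4).
With λ = 3.619: A² = 0.084391 and A = 0.29050.

A ≈ 0.2905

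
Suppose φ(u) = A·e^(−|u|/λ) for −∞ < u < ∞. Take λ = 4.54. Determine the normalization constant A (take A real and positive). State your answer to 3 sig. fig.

Normalization requires ∫|φ|² du = 1, integrated from −∞ to ∞.
∫|φ|² du = A²·(λ).
Setting this equal to 1 gives A² = 1/(λ).
With λ = 4.54: A² = 0.2203 and A = 0.4693.

A ≈ 0.469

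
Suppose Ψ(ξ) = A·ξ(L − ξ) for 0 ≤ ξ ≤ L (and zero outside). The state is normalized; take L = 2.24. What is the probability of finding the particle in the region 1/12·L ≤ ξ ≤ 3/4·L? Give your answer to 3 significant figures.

P ≈ 0.891

The probability is P = ∫ |Ψ|² dξ over [1/12·L, 3/4·L].
Since A² = 1/(L^5/30), this is the region integral divided by the full normalization integral.
In terms of u = ξ/L (A² and the length scale cancel between numerator and denominator), P = [∫_{1/12}^{3/4} u^2·(1 - u)^2 du] / [∫_{0}^{1} u^2·(1 - u)^2 du].
With ∫ u^2·(1 - u)^2 du = u^3·(6·u^2 - 15·u + 10)/30 + C, the region integral is ≈ 0.029713 and the full one is 1/30.
This works out to P = 4621/5184.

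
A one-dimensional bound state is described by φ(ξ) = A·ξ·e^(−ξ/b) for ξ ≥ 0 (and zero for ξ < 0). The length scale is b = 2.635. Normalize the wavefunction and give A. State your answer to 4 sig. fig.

Normalization requires ∫|φ|² dξ = 1, integrated from 0 to ∞.
With ∫₀^∞ ξ^2 e^(−αξ) dξ = 2!/α^3, carrying out the integral gives A² · b^3/4.
Substituting b = 2.635 gives A² = 0.21863, so A = 0.46758.

A ≈ 0.4676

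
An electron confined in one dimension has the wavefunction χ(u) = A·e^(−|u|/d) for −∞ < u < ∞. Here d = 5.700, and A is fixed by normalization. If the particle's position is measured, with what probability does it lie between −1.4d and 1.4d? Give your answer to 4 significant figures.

P ≈ 0.9392

The probability is P = ∫ |χ|² du over [−1.4d, 1.4d].
With A² fixed by ∫|χ|² = 1, i.e. A² = (d)^(−1), substitute and integrate.
By symmetry take twice the u ≥ 0 contribution in numerator and denominator; the 2's cancel. Let t = u/d; then A² and the length scale cancel, so P = ∫_{0}^{1.4} e^(-2·t) dt ÷ ∫_{0}^{∞} e^(-2·t) dt.
With ∫ e^(-2·t) dt = -e^(-2·t)/2 + C, the region integral is 1/2 - e^(-14/5)/2 and the full one is 1/2.
Evaluating gives P = 0.93919.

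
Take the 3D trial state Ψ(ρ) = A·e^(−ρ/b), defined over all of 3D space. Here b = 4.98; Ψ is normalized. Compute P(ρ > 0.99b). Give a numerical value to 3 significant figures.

Integrate the radial probability density 4πρ²|Ψ|² over ρ > 0.99b.
A² is fixed by ∫₀^∞ 4πρ²|Ψ|² dρ = 1, i.e. A² = (π·b^3)^(−1).
Substituting u = ρ/b, A², 4π and the length scale all cancel in the ratio: P = ∫_{0.99}^{∞} u^2·e^(-2·u) du / ∫_{0}^{∞} u^2·e^(-2·u) du.
An antiderivative of u^2·e^(-2·u) is -(2·u^2 + 2·u + 1)·e^(-2·u)/4; evaluating from 0.99 to ∞ gives ≈ 0.17052, while the full integral is 1/4.
Taking the ratio yields P = 0.6821.

P ≈ 0.682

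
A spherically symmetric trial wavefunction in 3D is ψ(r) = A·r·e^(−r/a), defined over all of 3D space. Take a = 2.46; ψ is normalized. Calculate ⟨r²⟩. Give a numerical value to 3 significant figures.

⟨r²⟩ = ∫ r^2 |ψ|² 4πr² dr over the full domain.
Recall ∫₀^∞ r^m e^(−r/β) dr = m!·β^(m+1), since the A² factors cancel between numerator and denominator, ⟨r²⟩ = 15·a^2/2.
Putting a = 2.46 gives 45.39.

⟨r^2⟩ ≈ 45.4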